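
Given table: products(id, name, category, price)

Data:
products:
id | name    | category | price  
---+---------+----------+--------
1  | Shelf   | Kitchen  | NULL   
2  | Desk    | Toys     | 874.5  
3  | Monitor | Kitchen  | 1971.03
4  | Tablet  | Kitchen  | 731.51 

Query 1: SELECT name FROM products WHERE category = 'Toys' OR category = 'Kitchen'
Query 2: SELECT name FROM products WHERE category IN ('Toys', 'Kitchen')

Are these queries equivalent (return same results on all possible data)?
Yes, equivalent

Both queries return: [('Desk',), ('Monitor',), ('Shelf',), ('Tablet',)]

Reason: OR vs IN are equivalent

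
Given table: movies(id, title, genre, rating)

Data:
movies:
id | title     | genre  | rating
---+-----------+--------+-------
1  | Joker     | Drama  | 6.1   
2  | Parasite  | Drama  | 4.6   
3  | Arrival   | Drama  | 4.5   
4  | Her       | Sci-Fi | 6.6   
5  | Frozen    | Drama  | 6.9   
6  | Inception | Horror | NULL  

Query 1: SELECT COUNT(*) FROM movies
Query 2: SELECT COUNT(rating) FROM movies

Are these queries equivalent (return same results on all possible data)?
No, not equivalent

Query 1 returns: [(6,)]
Query 2 returns: [(5,)]

Reason: COUNT(*) includes NULLs, COUNT(column) excludes them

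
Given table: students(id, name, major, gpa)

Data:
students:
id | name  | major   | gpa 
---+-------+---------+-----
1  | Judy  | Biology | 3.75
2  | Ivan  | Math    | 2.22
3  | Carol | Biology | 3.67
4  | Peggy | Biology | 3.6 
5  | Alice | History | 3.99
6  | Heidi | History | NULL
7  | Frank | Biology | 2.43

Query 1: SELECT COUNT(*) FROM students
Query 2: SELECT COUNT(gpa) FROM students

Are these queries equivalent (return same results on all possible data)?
No, not equivalent

Query 1 returns: [(7,)]
Query 2 returns: [(6,)]

Reason: COUNT(*) includes NULLs, COUNT(column) excludes them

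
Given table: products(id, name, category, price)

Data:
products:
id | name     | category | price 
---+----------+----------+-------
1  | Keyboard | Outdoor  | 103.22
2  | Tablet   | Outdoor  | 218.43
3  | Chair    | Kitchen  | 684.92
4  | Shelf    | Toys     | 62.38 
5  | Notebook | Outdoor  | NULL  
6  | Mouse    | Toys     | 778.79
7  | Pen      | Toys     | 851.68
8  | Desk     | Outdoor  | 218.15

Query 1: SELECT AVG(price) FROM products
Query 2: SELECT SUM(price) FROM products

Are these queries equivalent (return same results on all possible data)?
No, not equivalent

Query 1 returns: [(416.79571428571427,)]
Query 2 returns: [(2917.5699999999997,)]

Reason: AVG vs SUM give different aggregate values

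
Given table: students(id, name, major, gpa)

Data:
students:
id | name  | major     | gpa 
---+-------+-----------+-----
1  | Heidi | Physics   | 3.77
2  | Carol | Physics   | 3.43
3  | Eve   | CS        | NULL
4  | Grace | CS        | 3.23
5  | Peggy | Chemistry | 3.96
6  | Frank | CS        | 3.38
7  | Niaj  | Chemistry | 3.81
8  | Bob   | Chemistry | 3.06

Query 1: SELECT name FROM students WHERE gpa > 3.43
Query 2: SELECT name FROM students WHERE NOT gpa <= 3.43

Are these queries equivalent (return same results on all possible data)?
Yes, equivalent

Both queries return: [('Heidi',), ('Niaj',), ('Peggy',)]

Reason: Both filter gpa > 3.43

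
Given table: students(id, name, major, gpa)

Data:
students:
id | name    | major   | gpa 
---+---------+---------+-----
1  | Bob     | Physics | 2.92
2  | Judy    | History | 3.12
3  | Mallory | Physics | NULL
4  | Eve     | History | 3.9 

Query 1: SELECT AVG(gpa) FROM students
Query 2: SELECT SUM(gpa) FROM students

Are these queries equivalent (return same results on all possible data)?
No, not equivalent

Query 1 returns: [(3.313333333333333,)]
Query 2 returns: [(9.94,)]

Reason: AVG vs SUM give different aggregate values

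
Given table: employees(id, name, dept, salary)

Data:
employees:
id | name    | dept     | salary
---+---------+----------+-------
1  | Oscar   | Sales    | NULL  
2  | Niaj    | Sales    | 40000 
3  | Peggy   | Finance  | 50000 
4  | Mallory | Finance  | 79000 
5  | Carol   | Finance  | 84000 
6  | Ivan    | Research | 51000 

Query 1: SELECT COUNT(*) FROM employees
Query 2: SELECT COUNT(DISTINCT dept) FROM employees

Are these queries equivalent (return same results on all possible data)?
No, not equivalent

Query 1 returns: [(6,)]
Query 2 returns: [(3,)]

Reason: COUNT(*) counts rows, COUNT(DISTINCT dept) counts unique depts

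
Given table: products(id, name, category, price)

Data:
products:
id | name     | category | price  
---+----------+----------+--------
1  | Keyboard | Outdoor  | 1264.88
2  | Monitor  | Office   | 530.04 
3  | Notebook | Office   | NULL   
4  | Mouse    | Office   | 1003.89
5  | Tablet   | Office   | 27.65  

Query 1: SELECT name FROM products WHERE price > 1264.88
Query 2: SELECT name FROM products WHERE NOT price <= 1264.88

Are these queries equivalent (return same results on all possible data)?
Yes, equivalent

Both queries return: []

Reason: Both filter price > 1264.88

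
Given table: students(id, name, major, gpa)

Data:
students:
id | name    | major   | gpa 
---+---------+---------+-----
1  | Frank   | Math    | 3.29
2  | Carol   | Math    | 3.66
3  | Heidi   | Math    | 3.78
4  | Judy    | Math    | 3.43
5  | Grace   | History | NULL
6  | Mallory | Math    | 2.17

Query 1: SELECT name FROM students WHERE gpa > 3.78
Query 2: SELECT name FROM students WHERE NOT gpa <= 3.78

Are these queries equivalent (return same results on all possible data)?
Yes, equivalent

Both queries return: []

Reason: Both filter gpa > 3.78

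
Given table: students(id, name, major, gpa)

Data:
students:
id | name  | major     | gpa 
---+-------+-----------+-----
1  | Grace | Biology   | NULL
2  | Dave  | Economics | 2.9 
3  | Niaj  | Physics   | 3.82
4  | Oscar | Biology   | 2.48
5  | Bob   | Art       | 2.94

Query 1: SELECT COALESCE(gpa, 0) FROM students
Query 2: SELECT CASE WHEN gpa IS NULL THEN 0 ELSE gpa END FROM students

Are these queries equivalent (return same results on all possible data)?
Yes, equivalent

Both queries return: [(0,), (2.48,), (2.9,), (2.94,), (3.82,)]

Reason: COALESCE vs CASE for NULL handling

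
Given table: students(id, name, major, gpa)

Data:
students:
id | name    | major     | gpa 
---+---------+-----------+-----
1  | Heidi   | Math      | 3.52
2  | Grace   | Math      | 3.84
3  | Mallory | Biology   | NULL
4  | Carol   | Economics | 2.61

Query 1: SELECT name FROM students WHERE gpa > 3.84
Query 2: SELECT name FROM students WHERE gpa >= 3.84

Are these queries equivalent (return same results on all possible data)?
No, not equivalent

Query 1 returns: []
Query 2 returns: [('Grace',)]

Reason: > vs >= gives different results when gpa = 3.84 exists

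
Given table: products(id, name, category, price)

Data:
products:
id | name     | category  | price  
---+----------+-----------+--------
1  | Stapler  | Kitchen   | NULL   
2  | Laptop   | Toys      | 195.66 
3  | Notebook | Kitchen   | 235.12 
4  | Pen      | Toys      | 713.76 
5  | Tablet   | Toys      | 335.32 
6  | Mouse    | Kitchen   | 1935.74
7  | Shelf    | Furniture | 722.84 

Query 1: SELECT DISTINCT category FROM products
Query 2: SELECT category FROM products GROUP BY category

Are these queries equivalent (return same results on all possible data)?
Yes, equivalent

Both queries return: [('Furniture',), ('Kitchen',), ('Toys',)]

Reason: Both get unique categorys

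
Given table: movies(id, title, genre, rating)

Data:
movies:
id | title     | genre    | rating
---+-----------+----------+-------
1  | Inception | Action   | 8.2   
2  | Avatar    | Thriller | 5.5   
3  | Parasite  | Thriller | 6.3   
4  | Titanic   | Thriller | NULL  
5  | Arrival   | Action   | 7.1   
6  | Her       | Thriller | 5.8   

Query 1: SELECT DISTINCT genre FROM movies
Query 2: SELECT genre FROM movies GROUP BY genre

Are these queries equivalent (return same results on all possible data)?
Yes, equivalent

Both queries return: [('Action',), ('Thriller',)]

Reason: Both get unique genres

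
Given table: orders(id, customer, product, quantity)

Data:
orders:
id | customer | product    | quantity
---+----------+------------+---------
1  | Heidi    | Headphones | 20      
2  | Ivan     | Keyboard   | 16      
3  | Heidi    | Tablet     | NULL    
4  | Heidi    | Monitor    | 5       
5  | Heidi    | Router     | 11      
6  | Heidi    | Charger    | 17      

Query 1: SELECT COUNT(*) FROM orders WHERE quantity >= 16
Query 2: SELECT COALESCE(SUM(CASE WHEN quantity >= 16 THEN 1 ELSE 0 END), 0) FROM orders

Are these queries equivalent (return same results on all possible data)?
Yes, equivalent

Both queries return: [(3,)]

Reason: COUNT with WHERE vs conditional SUM (COALESCE handles empty-table NULL)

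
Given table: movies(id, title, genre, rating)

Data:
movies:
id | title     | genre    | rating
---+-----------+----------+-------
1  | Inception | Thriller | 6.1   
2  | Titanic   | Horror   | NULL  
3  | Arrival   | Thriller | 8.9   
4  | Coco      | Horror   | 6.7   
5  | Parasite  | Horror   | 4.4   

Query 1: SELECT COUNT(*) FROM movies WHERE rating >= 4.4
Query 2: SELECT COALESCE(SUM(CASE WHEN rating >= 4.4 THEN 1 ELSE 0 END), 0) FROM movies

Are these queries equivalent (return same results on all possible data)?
Yes, equivalent

Both queries return: [(4,)]

Reason: COUNT with WHERE vs conditional SUM (COALESCE handles empty-table NULL)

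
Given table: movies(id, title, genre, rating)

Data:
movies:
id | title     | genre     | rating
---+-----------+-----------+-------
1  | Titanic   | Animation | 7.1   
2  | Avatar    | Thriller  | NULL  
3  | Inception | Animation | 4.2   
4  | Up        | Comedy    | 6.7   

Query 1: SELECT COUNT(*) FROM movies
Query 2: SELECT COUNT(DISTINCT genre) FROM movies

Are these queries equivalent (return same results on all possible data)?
No, not equivalent

Query 1 returns: [(4,)]
Query 2 returns: [(3,)]

Reason: COUNT(*) counts rows, COUNT(DISTINCT genre) counts unique genres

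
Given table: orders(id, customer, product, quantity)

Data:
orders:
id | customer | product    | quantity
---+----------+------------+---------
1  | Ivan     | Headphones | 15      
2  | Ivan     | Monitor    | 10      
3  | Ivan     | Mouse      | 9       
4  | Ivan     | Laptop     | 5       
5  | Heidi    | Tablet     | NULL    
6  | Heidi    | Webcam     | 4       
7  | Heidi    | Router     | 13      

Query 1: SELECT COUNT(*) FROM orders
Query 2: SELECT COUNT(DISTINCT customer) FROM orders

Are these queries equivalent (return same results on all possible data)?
No, not equivalent

Query 1 returns: [(7,)]
Query 2 returns: [(2,)]

Reason: COUNT(*) counts rows, COUNT(DISTINCT customer) counts unique customers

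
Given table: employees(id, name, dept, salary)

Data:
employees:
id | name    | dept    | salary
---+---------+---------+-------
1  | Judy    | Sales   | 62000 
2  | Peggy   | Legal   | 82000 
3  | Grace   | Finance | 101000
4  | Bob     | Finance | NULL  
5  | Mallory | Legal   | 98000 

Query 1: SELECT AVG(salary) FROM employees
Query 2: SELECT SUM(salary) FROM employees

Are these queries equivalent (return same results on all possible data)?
No, not equivalent

Query 1 returns: [(85750.0,)]
Query 2 returns: [(343000,)]

Reason: AVG vs SUM give different aggregate values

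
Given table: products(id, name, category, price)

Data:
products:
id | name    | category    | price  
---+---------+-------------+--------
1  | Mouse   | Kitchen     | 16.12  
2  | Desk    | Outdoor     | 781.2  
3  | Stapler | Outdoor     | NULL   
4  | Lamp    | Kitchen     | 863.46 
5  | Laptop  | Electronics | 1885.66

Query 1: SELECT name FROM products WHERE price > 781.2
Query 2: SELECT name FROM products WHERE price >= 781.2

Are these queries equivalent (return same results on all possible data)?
No, not equivalent

Query 1 returns: [('Lamp',), ('Laptop',)]
Query 2 returns: [('Desk',), ('Lamp',), ('Laptop',)]

Reason: > vs >= gives different results when price = 781.2 exists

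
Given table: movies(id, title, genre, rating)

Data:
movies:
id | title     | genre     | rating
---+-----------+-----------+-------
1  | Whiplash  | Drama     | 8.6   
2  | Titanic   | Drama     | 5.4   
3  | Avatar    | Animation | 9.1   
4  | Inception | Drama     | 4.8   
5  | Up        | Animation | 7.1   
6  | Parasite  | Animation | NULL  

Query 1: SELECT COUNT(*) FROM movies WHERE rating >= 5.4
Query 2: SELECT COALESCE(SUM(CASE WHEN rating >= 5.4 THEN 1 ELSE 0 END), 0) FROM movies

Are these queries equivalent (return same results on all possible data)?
Yes, equivalent

Both queries return: [(4,)]

Reason: COUNT with WHERE vs conditional SUM (COALESCE handles empty-table NULL)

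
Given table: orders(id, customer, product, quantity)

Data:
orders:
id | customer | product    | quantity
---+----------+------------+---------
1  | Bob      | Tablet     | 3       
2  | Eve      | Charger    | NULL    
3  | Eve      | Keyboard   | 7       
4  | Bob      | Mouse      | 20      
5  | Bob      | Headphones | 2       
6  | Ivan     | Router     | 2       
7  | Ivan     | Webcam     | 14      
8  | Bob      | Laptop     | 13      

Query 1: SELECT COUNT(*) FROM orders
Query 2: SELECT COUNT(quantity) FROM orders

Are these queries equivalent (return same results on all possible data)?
No, not equivalent

Query 1 returns: [(8,)]
Query 2 returns: [(7,)]

Reason: COUNT(*) includes NULLs, COUNT(column) excludes them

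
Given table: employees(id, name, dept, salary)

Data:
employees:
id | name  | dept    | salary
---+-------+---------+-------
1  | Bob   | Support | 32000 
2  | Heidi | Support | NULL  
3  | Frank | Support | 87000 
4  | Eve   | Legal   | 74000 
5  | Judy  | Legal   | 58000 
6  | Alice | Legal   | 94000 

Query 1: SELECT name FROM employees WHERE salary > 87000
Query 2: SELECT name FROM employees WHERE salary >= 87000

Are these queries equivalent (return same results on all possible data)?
No, not equivalent

Query 1 returns: [('Alice',)]
Query 2 returns: [('Frank',), ('Alice',)]

Reason: > vs >= gives different results when salary = 87000 exists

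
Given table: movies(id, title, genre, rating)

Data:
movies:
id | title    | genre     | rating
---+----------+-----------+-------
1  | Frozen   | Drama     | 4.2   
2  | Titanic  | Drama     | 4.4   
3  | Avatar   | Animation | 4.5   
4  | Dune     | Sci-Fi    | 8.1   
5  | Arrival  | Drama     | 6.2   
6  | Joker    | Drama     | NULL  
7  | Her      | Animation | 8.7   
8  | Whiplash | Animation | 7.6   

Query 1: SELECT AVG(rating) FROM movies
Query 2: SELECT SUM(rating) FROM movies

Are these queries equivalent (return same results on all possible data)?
No, not equivalent

Query 1 returns: [(6.242857142857143,)]
Query 2 returns: [(43.7,)]

Reason: AVG vs SUM give different aggregate values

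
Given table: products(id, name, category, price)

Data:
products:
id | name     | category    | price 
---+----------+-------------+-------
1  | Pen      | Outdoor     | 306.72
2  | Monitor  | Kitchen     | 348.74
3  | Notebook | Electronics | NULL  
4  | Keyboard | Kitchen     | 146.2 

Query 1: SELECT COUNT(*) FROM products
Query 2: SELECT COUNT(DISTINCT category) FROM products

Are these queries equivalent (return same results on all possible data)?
No, not equivalent

Query 1 returns: [(4,)]
Query 2 returns: [(3,)]

Reason: COUNT(*) counts rows, COUNT(DISTINCT category) counts unique categorys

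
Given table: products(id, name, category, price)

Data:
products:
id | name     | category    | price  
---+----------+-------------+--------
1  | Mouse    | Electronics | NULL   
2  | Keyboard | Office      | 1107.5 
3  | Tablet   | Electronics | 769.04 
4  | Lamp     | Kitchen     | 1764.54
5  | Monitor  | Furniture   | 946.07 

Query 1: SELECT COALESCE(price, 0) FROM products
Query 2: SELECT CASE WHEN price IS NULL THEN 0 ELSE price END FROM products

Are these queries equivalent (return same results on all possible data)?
Yes, equivalent

Both queries return: [(0,), (769.04,), (946.07,), (1107.5,), (1764.54,)]

Reason: COALESCE vs CASE for NULL handling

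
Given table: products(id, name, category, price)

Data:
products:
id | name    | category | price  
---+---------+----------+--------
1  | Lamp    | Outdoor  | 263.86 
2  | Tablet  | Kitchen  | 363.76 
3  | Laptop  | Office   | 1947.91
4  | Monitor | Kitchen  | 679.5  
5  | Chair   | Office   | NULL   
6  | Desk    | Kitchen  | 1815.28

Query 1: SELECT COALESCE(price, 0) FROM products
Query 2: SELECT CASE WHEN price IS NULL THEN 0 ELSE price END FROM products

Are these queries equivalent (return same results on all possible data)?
Yes, equivalent

Both queries return: [(0,), (263.86,), (363.76,), (679.5,), (1815.28,), (1947.91,)]

Reason: COALESCE vs CASE for NULL handling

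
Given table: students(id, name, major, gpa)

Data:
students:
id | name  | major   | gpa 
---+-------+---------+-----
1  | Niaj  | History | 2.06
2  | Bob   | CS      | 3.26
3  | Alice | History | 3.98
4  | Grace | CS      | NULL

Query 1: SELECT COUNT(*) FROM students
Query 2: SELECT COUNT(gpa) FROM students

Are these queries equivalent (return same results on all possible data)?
No, not equivalent

Query 1 returns: [(4,)]
Query 2 returns: [(3,)]

Reason: COUNT(*) includes NULLs, COUNT(column) excludes them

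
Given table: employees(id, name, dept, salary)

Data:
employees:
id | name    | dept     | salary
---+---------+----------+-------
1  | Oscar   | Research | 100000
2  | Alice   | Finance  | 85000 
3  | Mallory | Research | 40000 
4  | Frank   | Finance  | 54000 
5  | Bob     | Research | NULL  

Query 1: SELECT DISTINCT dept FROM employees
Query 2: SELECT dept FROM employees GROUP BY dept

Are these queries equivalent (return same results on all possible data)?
Yes, equivalent

Both queries return: [('Finance',), ('Research',)]

Reason: Both get unique depts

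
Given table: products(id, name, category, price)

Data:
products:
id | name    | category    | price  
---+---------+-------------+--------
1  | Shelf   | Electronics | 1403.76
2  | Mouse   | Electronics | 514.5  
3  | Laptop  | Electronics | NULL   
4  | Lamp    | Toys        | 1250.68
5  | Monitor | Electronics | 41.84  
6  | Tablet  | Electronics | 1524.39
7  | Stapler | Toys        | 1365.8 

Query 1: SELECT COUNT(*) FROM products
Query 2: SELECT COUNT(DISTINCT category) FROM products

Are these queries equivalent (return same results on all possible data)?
No, not equivalent

Query 1 returns: [(7,)]
Query 2 returns: [(2,)]

Reason: COUNT(*) counts rows, COUNT(DISTINCT category) counts unique categorys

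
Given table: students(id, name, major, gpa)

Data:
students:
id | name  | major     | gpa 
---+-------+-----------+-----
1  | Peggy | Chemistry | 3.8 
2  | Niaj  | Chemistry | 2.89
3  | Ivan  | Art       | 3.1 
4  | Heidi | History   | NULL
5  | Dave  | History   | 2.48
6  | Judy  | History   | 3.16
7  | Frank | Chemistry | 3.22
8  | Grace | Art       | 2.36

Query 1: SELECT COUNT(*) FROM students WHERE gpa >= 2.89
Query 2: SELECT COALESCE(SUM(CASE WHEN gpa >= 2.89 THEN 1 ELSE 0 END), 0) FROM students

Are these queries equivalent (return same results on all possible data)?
Yes, equivalent

Both queries return: [(5,)]

Reason: COUNT with WHERE vs conditional SUM (COALESCE handles empty-table NULL)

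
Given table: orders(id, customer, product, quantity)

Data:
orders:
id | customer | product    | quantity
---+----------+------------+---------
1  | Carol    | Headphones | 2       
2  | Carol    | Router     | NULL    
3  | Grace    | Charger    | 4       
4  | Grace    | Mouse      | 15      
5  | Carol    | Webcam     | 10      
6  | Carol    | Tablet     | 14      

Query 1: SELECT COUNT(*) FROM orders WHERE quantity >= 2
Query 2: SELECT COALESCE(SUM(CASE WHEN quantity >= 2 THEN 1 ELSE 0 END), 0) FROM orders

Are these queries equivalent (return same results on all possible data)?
Yes, equivalent

Both queries return: [(5,)]

Reason: COUNT with WHERE vs conditional SUM (COALESCE handles empty-table NULL)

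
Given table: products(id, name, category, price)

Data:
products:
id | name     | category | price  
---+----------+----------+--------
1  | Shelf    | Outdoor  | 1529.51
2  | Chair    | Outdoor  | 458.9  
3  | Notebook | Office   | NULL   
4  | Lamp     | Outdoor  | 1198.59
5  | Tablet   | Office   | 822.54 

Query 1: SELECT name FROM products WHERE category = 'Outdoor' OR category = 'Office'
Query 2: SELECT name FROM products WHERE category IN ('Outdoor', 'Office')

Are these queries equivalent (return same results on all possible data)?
Yes, equivalent

Both queries return: [('Chair',), ('Lamp',), ('Notebook',), ('Shelf',), ('Tablet',)]

Reason: OR vs IN are equivalent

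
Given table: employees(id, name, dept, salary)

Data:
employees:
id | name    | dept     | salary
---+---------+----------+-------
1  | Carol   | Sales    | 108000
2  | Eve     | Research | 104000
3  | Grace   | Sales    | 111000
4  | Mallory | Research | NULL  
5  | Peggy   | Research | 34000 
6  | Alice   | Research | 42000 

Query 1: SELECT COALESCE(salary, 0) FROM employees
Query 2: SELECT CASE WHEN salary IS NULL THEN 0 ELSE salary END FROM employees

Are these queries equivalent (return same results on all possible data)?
Yes, equivalent

Both queries return: [(0,), (34000,), (42000,), (104000,), (108000,), (111000,)]

Reason: COALESCE vs CASE for NULL handling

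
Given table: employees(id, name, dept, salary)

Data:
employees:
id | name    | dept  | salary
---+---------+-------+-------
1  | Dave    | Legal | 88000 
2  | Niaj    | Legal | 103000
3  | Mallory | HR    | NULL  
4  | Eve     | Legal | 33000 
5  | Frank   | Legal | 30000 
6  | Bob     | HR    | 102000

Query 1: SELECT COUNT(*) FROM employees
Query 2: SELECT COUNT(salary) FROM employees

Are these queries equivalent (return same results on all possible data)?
No, not equivalent

Query 1 returns: [(6,)]
Query 2 returns: [(5,)]

Reason: COUNT(*) includes NULLs, COUNT(column) excludes them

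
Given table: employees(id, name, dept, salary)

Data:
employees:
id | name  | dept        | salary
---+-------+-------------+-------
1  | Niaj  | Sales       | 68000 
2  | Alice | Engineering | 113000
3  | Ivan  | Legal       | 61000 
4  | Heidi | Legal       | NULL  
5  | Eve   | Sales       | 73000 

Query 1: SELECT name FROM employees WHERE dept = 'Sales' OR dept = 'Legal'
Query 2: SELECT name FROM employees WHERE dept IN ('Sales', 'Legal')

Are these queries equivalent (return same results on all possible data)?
Yes, equivalent

Both queries return: [('Eve',), ('Heidi',), ('Ivan',), ('Niaj',)]

Reason: OR vs IN are equivalent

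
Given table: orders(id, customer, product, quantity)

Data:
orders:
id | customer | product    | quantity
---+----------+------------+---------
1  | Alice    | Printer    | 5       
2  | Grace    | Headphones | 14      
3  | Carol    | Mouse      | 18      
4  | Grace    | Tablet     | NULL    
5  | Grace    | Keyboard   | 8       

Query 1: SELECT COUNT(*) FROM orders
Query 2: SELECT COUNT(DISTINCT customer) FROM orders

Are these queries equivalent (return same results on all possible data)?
No, not equivalent

Query 1 returns: [(5,)]
Query 2 returns: [(3,)]

Reason: COUNT(*) counts rows, COUNT(DISTINCT customer) counts unique customers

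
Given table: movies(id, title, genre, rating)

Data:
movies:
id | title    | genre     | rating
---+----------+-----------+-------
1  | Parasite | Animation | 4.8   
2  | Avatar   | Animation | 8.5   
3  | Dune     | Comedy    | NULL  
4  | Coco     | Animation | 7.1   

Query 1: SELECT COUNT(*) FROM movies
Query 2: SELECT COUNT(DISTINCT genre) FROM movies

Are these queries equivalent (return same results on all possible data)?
No, not equivalent

Query 1 returns: [(4,)]
Query 2 returns: [(2,)]

Reason: COUNT(*) counts rows, COUNT(DISTINCT genre) counts unique genres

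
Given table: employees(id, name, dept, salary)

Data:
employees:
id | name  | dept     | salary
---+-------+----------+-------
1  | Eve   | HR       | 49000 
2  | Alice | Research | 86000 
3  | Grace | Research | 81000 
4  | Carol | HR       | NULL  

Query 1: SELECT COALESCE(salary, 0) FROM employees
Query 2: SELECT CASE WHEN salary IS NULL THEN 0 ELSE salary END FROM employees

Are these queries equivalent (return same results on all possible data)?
Yes, equivalent

Both queries return: [(0,), (49000,), (81000,), (86000,)]

Reason: COALESCE vs CASE for NULL handling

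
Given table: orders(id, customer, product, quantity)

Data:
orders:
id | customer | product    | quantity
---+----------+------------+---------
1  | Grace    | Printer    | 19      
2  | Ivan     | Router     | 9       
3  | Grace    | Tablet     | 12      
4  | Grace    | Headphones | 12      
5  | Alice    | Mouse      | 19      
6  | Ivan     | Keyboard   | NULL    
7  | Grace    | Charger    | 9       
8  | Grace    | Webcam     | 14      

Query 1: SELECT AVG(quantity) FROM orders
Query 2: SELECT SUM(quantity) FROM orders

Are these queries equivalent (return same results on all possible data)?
No, not equivalent

Query 1 returns: [(13.428571428571429,)]
Query 2 returns: [(94,)]

Reason: AVG vs SUM give different aggregate values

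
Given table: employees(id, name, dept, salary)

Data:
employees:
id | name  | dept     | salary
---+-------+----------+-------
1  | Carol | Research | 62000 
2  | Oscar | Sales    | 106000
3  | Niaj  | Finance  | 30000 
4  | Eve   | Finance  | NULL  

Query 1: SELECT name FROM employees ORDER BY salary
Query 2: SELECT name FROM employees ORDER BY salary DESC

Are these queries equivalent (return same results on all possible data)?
No, not equivalent

Query 1 returns: [('Eve',), ('Niaj',), ('Carol',), ('Oscar',)]
Query 2 returns: [('Oscar',), ('Carol',), ('Niaj',), ('Eve',)]

Reason: ASC vs DESC gives opposite ordering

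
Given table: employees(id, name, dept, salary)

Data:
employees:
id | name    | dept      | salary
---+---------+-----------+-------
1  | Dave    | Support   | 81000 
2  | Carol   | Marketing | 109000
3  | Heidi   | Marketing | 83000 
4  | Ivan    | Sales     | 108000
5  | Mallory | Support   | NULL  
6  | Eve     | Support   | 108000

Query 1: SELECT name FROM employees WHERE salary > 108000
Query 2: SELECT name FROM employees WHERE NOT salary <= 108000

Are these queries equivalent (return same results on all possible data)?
Yes, equivalent

Both queries return: [('Carol',)]

Reason: Both filter salary > 108000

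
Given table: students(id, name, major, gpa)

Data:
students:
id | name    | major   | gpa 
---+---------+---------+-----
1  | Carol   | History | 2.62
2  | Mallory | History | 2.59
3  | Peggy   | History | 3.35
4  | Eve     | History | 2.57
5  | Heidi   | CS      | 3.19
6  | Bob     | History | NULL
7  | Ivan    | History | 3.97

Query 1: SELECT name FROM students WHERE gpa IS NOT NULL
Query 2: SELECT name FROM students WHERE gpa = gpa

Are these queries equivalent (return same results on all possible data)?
Yes, equivalent

Both queries return: [('Carol',), ('Eve',), ('Heidi',), ('Ivan',), ('Mallory',), ('Peggy',)]

Reason: IS NOT NULL vs self-equality (both exclude NULLs)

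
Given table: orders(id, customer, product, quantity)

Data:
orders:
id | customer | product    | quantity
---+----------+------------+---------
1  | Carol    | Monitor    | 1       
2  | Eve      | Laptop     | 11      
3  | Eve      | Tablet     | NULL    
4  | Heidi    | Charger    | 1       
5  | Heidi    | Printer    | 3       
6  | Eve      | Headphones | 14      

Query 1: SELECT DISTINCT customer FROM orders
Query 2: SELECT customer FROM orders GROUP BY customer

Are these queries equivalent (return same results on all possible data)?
Yes, equivalent

Both queries return: [('Carol',), ('Eve',), ('Heidi',)]

Reason: Both get unique customers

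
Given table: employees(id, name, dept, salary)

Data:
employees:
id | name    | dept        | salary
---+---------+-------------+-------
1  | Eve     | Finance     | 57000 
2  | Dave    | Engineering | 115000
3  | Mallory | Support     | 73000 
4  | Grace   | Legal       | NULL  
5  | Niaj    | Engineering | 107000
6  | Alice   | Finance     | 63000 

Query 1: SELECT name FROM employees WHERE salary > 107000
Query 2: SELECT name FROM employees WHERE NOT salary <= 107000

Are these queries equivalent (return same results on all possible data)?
Yes, equivalent

Both queries return: [('Dave',)]

Reason: Both filter salary > 107000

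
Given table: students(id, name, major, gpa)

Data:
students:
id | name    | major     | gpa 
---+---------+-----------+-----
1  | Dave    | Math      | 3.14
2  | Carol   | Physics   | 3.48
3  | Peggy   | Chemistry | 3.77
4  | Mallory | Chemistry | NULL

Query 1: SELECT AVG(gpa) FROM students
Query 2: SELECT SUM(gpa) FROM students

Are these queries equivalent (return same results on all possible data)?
No, not equivalent

Query 1 returns: [(3.4633333333333334,)]
Query 2 returns: [(10.39,)]

Reason: AVG vs SUM give different aggregate values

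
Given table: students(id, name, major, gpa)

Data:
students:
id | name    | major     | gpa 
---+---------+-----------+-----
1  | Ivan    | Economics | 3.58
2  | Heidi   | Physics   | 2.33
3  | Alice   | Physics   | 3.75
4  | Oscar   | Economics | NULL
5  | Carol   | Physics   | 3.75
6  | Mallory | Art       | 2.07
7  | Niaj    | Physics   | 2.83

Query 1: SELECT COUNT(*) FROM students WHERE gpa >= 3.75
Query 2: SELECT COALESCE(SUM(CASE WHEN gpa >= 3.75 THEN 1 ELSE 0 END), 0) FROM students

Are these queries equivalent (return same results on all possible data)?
Yes, equivalent

Both queries return: [(2,)]

Reason: COUNT with WHERE vs conditional SUM (COALESCE handles empty-table NULL)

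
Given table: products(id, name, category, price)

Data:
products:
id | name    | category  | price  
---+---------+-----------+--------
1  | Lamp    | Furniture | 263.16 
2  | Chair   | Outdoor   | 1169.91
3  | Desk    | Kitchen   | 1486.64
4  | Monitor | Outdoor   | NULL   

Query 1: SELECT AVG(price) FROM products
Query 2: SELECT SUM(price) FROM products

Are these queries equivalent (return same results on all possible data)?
No, not equivalent

Query 1 returns: [(973.2366666666667,)]
Query 2 returns: [(2919.71,)]

Reason: AVG vs SUM give different aggregate values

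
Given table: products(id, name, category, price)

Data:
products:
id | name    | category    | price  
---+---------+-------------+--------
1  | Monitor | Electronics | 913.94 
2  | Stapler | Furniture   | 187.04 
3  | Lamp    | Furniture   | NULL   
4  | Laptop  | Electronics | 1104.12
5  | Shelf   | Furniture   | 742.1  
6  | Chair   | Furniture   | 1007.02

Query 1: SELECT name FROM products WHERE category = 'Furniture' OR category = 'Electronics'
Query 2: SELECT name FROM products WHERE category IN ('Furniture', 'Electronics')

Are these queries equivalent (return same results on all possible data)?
Yes, equivalent

Both queries return: [('Chair',), ('Lamp',), ('Laptop',), ('Monitor',), ('Shelf',), ('Stapler',)]

Reason: OR vs IN are equivalent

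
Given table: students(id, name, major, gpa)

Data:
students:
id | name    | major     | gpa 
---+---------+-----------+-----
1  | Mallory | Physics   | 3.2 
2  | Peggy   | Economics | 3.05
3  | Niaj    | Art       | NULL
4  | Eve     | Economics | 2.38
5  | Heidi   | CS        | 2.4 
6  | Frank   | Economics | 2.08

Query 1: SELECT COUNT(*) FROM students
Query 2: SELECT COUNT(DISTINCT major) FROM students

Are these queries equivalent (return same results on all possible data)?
No, not equivalent

Query 1 returns: [(6,)]
Query 2 returns: [(4,)]

Reason: COUNT(*) counts rows, COUNT(DISTINCT major) counts unique majors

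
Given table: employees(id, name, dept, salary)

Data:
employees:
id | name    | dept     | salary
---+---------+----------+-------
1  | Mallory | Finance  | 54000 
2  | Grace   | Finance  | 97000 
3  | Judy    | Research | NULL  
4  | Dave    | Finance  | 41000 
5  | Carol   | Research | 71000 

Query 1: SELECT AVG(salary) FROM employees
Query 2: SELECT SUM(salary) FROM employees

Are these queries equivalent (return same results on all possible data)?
No, not equivalent

Query 1 returns: [(65750.0,)]
Query 2 returns: [(263000,)]

Reason: AVG vs SUM give different aggregate values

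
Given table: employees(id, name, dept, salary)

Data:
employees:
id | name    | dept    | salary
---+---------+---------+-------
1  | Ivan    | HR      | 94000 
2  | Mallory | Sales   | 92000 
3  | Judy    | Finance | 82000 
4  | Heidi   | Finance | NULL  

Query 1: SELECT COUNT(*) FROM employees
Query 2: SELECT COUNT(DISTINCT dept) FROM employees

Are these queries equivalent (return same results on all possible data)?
No, not equivalent

Query 1 returns: [(4,)]
Query 2 returns: [(3,)]

Reason: COUNT(*) counts rows, COUNT(DISTINCT dept) counts unique depts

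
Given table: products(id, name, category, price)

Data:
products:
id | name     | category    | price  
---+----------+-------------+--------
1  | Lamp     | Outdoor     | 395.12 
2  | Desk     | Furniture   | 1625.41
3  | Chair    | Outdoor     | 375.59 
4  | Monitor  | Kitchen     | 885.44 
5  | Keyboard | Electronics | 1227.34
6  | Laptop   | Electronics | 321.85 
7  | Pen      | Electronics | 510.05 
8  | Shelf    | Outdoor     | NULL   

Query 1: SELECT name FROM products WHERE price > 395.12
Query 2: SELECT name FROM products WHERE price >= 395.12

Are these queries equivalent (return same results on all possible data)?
No, not equivalent

Query 1 returns: [('Desk',), ('Monitor',), ('Keyboard',), ('Pen',)]
Query 2 returns: [('Lamp',), ('Desk',), ('Monitor',), ('Keyboard',), ('Pen',)]

Reason: > vs >= gives different results when price = 395.12 exists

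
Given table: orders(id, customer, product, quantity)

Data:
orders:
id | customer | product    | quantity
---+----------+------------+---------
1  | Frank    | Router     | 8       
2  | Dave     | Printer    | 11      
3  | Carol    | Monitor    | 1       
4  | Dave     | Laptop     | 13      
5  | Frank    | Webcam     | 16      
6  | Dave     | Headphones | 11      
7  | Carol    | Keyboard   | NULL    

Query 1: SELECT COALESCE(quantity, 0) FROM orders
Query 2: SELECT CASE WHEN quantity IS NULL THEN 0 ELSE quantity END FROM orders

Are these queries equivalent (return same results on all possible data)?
Yes, equivalent

Both queries return: [(0,), (1,), (8,), (11,), (11,), (13,), (16,)]

Reason: COALESCE vs CASE for NULL handling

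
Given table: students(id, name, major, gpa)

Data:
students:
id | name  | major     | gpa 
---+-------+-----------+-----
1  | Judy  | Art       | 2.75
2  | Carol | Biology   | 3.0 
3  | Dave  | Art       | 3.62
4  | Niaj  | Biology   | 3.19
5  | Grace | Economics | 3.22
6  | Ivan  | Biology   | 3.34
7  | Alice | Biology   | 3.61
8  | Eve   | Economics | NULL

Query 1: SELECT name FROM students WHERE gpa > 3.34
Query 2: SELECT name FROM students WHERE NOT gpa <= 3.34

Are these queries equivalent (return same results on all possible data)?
Yes, equivalent

Both queries return: [('Alice',), ('Dave',)]

Reason: Both filter gpa > 3.34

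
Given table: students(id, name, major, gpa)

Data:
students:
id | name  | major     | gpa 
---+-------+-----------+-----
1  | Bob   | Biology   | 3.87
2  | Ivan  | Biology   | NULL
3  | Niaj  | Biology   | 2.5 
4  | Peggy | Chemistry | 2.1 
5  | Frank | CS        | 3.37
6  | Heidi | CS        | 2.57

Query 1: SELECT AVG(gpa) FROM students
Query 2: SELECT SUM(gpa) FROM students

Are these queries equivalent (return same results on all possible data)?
No, not equivalent

Query 1 returns: [(2.882,)]
Query 2 returns: [(14.41,)]

Reason: AVG vs SUM give different aggregate values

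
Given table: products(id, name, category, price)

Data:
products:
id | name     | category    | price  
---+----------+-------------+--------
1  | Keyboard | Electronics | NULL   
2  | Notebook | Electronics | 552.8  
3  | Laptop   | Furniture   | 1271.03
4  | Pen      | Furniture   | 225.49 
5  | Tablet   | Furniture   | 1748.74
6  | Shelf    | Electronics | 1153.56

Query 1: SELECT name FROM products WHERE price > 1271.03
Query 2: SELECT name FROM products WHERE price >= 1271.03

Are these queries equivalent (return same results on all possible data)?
No, not equivalent

Query 1 returns: [('Tablet',)]
Query 2 returns: [('Laptop',), ('Tablet',)]

Reason: > vs >= gives different results when price = 1271.03 exists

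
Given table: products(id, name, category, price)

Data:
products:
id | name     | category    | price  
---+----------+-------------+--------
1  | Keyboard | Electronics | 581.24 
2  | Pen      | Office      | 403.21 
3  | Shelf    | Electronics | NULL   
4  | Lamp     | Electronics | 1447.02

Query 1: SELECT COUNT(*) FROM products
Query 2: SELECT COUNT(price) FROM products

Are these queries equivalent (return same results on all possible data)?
No, not equivalent

Query 1 returns: [(4,)]
Query 2 returns: [(3,)]

Reason: COUNT(*) includes NULLs, COUNT(column) excludes them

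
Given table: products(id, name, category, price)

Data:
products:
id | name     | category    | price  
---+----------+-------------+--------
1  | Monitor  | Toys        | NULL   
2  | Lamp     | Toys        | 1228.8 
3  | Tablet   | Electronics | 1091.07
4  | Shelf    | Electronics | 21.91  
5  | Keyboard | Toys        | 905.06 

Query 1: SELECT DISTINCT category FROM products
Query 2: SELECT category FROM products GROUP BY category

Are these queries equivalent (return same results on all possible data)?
Yes, equivalent

Both queries return: [('Electronics',), ('Toys',)]

Reason: Both get unique categorys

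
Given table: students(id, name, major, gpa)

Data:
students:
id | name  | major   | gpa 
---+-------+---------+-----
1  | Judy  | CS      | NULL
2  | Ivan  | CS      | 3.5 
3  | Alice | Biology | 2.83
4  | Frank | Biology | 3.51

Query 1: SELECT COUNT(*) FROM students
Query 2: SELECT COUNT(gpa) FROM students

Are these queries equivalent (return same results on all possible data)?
No, not equivalent

Query 1 returns: [(4,)]
Query 2 returns: [(3,)]

Reason: COUNT(*) includes NULLs, COUNT(column) excludes them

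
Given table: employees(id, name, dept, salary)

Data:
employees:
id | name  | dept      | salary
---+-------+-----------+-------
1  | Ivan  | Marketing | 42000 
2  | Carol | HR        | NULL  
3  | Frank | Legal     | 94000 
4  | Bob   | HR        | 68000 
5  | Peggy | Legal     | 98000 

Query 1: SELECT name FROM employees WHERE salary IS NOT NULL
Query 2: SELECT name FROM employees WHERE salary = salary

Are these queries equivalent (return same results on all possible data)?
Yes, equivalent

Both queries return: [('Bob',), ('Frank',), ('Ivan',), ('Peggy',)]

Reason: IS NOT NULL vs self-equality (both exclude NULLs)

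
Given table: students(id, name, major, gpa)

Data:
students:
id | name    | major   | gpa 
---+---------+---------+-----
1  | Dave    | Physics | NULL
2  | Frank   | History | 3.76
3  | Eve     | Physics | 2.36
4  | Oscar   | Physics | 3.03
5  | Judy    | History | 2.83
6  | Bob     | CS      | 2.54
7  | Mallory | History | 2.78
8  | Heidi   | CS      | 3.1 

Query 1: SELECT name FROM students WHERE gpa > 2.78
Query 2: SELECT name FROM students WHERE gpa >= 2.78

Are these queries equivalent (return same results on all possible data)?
No, not equivalent

Query 1 returns: [('Frank',), ('Oscar',), ('Judy',), ('Heidi',)]
Query 2 returns: [('Frank',), ('Oscar',), ('Judy',), ('Mallory',), ('Heidi',)]

Reason: > vs >= gives different results when gpa = 2.78 exists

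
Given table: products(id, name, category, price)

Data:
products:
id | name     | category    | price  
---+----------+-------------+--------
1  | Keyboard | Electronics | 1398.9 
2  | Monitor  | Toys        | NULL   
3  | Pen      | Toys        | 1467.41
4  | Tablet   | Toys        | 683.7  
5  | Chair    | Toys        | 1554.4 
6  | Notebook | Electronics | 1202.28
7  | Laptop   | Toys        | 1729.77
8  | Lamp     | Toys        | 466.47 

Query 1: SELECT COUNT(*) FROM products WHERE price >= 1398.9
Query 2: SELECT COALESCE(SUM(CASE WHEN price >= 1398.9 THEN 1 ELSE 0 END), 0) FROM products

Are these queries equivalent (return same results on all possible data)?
Yes, equivalent

Both queries return: [(4,)]

Reason: COUNT with WHERE vs conditional SUM (COALESCE handles empty-table NULL)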